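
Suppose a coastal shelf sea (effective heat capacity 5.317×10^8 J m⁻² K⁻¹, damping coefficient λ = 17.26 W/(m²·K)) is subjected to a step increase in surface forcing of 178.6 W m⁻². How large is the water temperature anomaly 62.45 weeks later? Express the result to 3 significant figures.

7.31 K

Areal heat capacity C = 5.317×10^8 J m⁻² K⁻¹ (given).
τ = C / λ = 5.32×10^8 / 17.26 = 3.08×10^7 s.
Equilibrium anomaly ΔT_eq = F / λ = 178.6 / 17.26 = 10.3 K.
t = 62.45 weeks = 3.78×10^7 s, so t/τ = 1.23.
ΔT(t) = ΔT_eq (1 − e^(−t/τ)) = 10.3 × (1 − e^−1.23) = 7.31 K.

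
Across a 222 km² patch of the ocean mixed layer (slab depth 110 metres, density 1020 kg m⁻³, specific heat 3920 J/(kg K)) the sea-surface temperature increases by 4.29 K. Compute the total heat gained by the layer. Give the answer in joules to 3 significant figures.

4.19×10^17 J

Areal heat capacity C = ρ c_p D = 1020 × 3920 × 110 = 4.40×10^8 J m⁻² K⁻¹.
Heat per unit area: q = C ΔT = 4.40×10^8 × 4.29 = 1.89×10^9 J/m².
Total heat: Q = q × A = 1.89×10^9 × (222 × 10⁶ m²) = 4.19×10^17 J.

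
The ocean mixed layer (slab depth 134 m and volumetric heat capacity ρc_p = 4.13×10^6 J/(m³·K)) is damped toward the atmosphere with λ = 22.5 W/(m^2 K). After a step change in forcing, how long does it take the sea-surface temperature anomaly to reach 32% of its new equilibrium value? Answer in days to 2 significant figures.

Areal heat capacity C = ρc_p × D = 4.13×10^6 × 134 = 5.53×10^8 J/(m^2 K).
τ = C / λ = 5.53×10^8 / 22.5 = 2.46×10^7 s.
Fraction reached: 1 − e^(−t/τ) = 0.32 ⇒ t = −τ ln(1 − 0.32) = τ × 0.386.
t = 9.49×10^6 s = 110 days.

110 days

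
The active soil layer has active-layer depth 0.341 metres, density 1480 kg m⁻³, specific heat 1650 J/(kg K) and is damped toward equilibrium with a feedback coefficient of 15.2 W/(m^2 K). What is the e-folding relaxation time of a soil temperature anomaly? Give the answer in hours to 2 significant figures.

15 hours

Areal heat capacity C = ρ c_p D = 1480 × 1650 × 0.341 = 8.33×10^5 J/(m^2 K).
Relaxation time τ = C / λ = 8.33×10^5 / 15.2 = 54800 s.
In hours: 54800 s / (3600 s/hour) = 15.2 hours.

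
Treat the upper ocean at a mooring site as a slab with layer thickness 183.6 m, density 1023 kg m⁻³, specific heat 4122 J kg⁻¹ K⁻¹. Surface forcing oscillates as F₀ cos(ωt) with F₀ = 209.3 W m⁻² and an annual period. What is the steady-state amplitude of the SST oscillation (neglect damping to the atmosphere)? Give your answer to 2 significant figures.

1.4 K

Areal heat capacity C = ρ c_p D = 1023 × 4122 × 183.6 = 7.74×10^8 J m⁻² K⁻¹.
Angular frequency ω = 2π / T = 2π / 3.15×10^7 s = 1.99×10^-7 s⁻¹.
Cω = 7.74×10^8 × 1.99×10^-7 = 154 W/(m²·K).
Amplitude A = F₀ / (Cω) = 209.3 / 154 = 1.36 K.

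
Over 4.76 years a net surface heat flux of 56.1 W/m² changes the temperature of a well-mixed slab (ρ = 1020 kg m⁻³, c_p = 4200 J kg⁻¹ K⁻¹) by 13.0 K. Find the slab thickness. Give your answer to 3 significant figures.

Heat input Q = F Δt = 56.1 × 1.50×10^8 s = 8.43×10^9 J/m².
Required areal heat capacity C = Q / ΔT = 6.48×10^8 J/(m²·K).
Depth D = C / (ρ c_p) = 6.48×10^8 / (1020 × 4200) = 151 m.

151 m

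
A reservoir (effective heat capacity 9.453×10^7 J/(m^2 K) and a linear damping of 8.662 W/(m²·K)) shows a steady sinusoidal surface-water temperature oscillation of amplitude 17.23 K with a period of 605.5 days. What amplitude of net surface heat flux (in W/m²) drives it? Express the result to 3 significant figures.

Areal heat capacity C = 9.453×10^7 J/(m^2 K) (given).
ω = 2π / 5.23×10^7 s = 1.20×10^-7 s⁻¹.
√((Cω)² + λ²) = √((11.4)² + 8.662²) = 14.3 W/(m²·K).
F₀ = A × √((Cω)²+λ²) = 17.23 × 14.3 = 246 W/m².

246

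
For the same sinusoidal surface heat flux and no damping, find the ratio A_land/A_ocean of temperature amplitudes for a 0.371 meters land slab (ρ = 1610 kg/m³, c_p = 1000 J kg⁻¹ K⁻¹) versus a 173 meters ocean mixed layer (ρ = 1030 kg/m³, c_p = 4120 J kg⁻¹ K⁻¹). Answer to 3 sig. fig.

1230

C_ocean = 1030 × 4120 × 173 = 7.34×10^8 J/(m²·K).
C_land = 1610 × 1000 × 0.371 = 5.97×10^5 J/(m²·K).
Undamped amplitude ∝ 1/C, so A_land/A_ocean = C_ocean/C_land = 1230.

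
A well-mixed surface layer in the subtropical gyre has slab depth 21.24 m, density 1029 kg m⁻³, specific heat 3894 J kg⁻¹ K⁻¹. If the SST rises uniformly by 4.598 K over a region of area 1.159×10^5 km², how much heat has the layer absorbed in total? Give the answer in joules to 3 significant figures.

4.54×10^19 J

Areal heat capacity C = ρ c_p D = 1029 × 3894 × 21.24 = 8.51×10^7 J m⁻² K⁻¹.
Heat per unit area: q = C ΔT = 8.51×10^7 × 4.598 = 3.91×10^8 J/m².
Total heat: Q = q × A = 3.91×10^8 × (1.159×10^5 × 10⁶ m²) = 4.54×10^19 J.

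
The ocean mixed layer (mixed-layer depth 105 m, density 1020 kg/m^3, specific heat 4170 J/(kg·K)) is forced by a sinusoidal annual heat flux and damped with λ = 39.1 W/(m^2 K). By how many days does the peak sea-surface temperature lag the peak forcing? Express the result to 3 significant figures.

67.2 days

Areal heat capacity C = ρ c_p D = 1020 × 4170 × 105 = 4.47×10^8 J/(m^2 K).
ω = 2π / 3.15×10^7 s = 1.99×10^-7 s⁻¹.
Phase lag φ = arctan(Cω/λ) = arctan(89.0/39.1) = 1.16 rad.
Time lag = φ / ω = 1.16 / 1.99×10^-7 = 5.81×10^6 s = 67.2 days.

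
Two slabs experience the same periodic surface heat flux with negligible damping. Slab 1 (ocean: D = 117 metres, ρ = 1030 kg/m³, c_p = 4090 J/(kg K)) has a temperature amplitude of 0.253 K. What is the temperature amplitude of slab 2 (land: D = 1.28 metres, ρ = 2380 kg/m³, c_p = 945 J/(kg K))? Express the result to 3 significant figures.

43.3 K

C_ocean = 4.93×10^8 J/(m²·K); C_land = 2.88×10^6 J/(m²·K).
A ∝ 1/C ⇒ A_land = A_ocean × C_ocean/C_land = 0.253 × 171 = 43.3 K.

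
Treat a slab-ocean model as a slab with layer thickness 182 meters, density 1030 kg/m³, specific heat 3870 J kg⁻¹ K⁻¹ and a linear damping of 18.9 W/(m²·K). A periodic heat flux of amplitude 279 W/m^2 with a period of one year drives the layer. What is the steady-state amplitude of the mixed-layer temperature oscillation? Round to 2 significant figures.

Areal heat capacity C = ρ c_p D = 1030 × 3870 × 182 = 7.25×10^8 J m⁻² K⁻¹.
Angular frequency ω = 2π / T = 2π / 3.15×10^7 s = 1.99×10^-7 s⁻¹.
√((Cω)² + λ²) = √((145)² + 18.9²) = 146 W/(m²·K).
Amplitude A = F₀ / √((Cω)²+λ²) = 279 / 146 = 1.91 K.

1.9 K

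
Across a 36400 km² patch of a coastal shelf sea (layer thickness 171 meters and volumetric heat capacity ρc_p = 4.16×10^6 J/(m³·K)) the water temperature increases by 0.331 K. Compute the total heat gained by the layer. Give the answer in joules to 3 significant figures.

Areal heat capacity C = ρc_p × D = 4.16×10^6 × 171 = 7.11×10^8 J/(m²·K).
Heat per unit area: q = C ΔT = 7.11×10^8 × 0.331 = 2.35×10^8 J/m².
Total heat: Q = q × A = 2.35×10^8 × (36400 × 10⁶ m²) = 8.57×10^18 J.

8.57×10^18 J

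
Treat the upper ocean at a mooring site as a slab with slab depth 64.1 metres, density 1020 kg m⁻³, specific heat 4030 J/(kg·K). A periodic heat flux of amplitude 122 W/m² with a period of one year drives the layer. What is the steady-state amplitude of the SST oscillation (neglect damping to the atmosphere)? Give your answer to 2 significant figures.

Areal heat capacity C = ρ c_p D = 1020 × 4030 × 64.1 = 2.63×10^8 J m⁻² K⁻¹.
Angular frequency ω = 2π / T = 2π / 3.15×10^7 s = 1.99×10^-7 s⁻¹.
Cω = 2.63×10^8 × 1.99×10^-7 = 52.5 W/(m²·K).
Amplitude A = F₀ / (Cω) = 122 / 52.5 = 2.32 K.

2.3 K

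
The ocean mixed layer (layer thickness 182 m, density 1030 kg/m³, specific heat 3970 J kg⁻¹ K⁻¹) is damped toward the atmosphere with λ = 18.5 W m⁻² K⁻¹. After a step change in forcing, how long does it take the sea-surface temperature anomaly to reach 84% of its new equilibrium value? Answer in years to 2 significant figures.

2.3 years

Areal heat capacity C = ρ c_p D = 1030 × 3970 × 182 = 7.44×10^8 J/(m²·K).
τ = C / λ = 7.44×10^8 / 18.5 = 4.02×10^7 s.
Fraction reached: 1 − e^(−t/τ) = 0.84 ⇒ t = −τ ln(1 − 0.84) = τ × 1.83.
t = 7.37×10^7 s = 2.34 years.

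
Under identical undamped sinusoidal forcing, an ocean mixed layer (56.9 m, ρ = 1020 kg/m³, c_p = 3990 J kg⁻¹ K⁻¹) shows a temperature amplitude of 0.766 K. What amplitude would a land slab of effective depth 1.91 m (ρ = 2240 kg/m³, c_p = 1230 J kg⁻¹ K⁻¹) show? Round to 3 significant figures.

33.7 K

C_ocean = 2.32×10^8 J/(m²·K); C_land = 5.26×10^6 J/(m²·K).
A ∝ 1/C ⇒ A_land = A_ocean × C_ocean/C_land = 0.766 × 44.0 = 33.7 K.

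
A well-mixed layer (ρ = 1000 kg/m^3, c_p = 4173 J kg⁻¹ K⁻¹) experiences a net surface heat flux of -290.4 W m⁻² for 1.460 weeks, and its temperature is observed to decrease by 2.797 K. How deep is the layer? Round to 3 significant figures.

22.0 m

Heat input Q = F Δt = -290.4 × 8.83×10^5 s = -2.56×10^8 J/m².
Required areal heat capacity C = Q / ΔT = 9.17×10^7 J/(m²·K).
Depth D = C / (ρ c_p) = 9.17×10^7 / (1000 × 4173) = 22.0 m.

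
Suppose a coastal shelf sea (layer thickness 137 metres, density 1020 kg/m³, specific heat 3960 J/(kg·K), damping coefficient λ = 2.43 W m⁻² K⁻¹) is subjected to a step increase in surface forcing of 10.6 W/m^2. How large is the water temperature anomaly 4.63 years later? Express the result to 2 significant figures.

2.1 K

Areal heat capacity C = ρ c_p D = 1020 × 3960 × 137 = 5.53×10^8 J/(m^2 K).
τ = C / λ = 5.53×10^8 / 2.43 = 2.28×10^8 s.
Equilibrium anomaly ΔT_eq = F / λ = 10.6 / 2.43 = 4.36 K.
t = 4.63 years = 1.46×10^8 s, so t/τ = 0.642.
ΔT(t) = ΔT_eq (1 − e^(−t/τ)) = 4.36 × (1 − e^−0.642) = 2.07 K.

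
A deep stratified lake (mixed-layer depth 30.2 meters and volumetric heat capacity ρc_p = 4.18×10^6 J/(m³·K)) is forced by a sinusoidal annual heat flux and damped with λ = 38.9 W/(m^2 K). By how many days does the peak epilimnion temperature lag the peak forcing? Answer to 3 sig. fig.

33.3 days

Areal heat capacity C = ρc_p × D = 4.18×10^6 × 30.2 = 1.26×10^8 J/(m^2 K).
ω = 2π / 3.15×10^7 s = 1.99×10^-7 s⁻¹.
Phase lag φ = arctan(Cω/λ) = arctan(25.2/38.9) = 0.574 rad.
Time lag = φ / ω = 0.574 / 1.99×10^-7 = 2.88×10^6 s = 33.3 days.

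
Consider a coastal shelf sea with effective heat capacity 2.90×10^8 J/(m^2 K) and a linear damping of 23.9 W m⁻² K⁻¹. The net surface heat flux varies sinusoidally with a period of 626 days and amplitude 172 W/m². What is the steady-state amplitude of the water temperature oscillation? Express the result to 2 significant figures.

4.2 K

Areal heat capacity C = 2.90×10^8 J/(m^2 K) (given).
Angular frequency ω = 2π / T = 2π / 5.41×10^7 s = 1.16×10^-7 s⁻¹.
√((Cω)² + λ²) = √((33.7)² + 23.9²) = 41.3 W/(m²·K).
Amplitude A = F₀ / √((Cω)²+λ²) = 172 / 41.3 = 4.16 K.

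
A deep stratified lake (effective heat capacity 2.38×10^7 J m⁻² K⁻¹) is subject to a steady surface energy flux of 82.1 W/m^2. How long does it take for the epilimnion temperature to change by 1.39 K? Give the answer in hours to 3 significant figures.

112 hours

Areal heat capacity C = 2.38×10^7 J m⁻² K⁻¹ (given).
Time required: Δt = C ΔT / F = 2.38×10^7 × 1.39 / 82.1 = 4.03×10^5 s.
In hours: 4.03×10^5 s / (3600 s/hour) = 112 hours.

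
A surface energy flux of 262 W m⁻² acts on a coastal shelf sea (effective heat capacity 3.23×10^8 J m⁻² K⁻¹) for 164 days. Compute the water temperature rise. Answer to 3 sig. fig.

11.5 K

Areal heat capacity C = 3.23×10^8 J m⁻² K⁻¹ (given).
Net heat input Q = F Δt = 262 × (164 days × 86400 s/day) = 3.71×10^9 J/m².
ΔT = Q / C = 3.71×10^9 / 3.23×10^8 = 11.5 K.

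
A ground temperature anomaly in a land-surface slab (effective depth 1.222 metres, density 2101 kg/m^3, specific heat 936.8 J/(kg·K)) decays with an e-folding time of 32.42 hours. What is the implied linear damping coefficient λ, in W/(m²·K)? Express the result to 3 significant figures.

20.6

Areal heat capacity C = ρ c_p D = 2101 × 936.8 × 1.222 = 2.41×10^6 J/(m^2 K).
τ = 32.42 hours = 1.17×10^5 s.
λ = C / τ = 2.41×10^6 / 1.17×10^5 = 20.6 W/(m²·K).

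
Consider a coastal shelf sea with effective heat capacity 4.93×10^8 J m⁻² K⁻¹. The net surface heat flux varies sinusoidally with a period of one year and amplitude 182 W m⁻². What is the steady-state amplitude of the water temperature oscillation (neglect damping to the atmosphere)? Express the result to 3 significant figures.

Areal heat capacity C = 4.93×10^8 J m⁻² K⁻¹ (given).
Angular frequency ω = 2π / T = 2π / 3.15×10^7 s = 1.99×10^-7 s⁻¹.
Cω = 4.93×10^8 × 1.99×10^-7 = 98.2 W/(m²·K).
Amplitude A = F₀ / (Cω) = 182 / 98.2 = 1.85 K.

1.85 K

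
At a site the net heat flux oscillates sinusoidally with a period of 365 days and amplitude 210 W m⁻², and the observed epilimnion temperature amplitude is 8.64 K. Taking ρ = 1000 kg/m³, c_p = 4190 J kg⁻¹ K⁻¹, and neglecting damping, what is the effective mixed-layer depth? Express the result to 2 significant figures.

29 m

ω = 2π / 3.15×10^7 s = 1.99×10^-7 s⁻¹.
Required C = F₀ / (A ω) = 210 / (8.64 × 1.99×10^-7) = 1.22×10^8 J/(m²·K).
D = C / (ρ c_p) = 1.22×10^8 / (1000 × 4190) = 29.1 m.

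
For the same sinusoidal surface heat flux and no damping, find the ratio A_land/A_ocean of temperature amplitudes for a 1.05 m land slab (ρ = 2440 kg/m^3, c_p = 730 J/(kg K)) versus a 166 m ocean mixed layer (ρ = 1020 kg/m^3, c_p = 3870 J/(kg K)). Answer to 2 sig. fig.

350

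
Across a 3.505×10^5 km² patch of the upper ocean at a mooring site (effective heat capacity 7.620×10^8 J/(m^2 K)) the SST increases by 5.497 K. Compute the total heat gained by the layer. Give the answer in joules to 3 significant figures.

1.47×10^21 J

Areal heat capacity C = 7.620×10^8 J/(m^2 K) (given).
Heat per unit area: q = C ΔT = 7.62×10^8 × 5.497 = 4.19×10^9 J/m².
Total heat: Q = q × A = 4.19×10^9 × (3.505×10^5 × 10⁶ m²) = 1.47×10^21 J.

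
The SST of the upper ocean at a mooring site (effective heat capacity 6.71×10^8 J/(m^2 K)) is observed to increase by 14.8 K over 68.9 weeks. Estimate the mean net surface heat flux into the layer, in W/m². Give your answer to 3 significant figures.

Areal heat capacity C = 6.71×10^8 J/(m^2 K) (given).
Required heat per unit area: Q = C ΔT = 6.71×10^8 × 14.8 = 9.93×10^9 J/m².
Flux F = Q / Δt = 9.93×10^9 / 4.17×10^7 s = 238 W/m².

238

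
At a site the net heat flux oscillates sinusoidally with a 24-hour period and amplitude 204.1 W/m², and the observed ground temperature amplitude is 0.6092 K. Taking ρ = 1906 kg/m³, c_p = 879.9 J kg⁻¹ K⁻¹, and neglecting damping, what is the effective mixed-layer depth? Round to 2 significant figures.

ω = 2π / 86400 s = 7.27×10^-5 s⁻¹.
Required C = F₀ / (A ω) = 204.1 / (0.6092 × 7.27×10^-5) = 4.61×10^6 J/(m²·K).
D = C / (ρ c_p) = 4.61×10^6 / (1906 × 879.9) = 2.75 m.

2.7 m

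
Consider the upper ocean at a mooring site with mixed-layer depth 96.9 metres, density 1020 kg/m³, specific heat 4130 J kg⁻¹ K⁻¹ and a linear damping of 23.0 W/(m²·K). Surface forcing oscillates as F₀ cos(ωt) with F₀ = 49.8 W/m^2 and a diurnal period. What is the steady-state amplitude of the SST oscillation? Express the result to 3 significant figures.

Areal heat capacity C = ρ c_p D = 1020 × 4130 × 96.9 = 4.08×10^8 J/(m²·K).
Angular frequency ω = 2π / T = 2π / 86400 s = 7.27×10^-5 s⁻¹.
√((Cω)² + λ²) = √((29700)² + 23.0²) = 29700 W/(m²·K).
Amplitude A = F₀ / √((Cω)²+λ²) = 49.8 / 29700 = 0.00168 K.

0.00168 K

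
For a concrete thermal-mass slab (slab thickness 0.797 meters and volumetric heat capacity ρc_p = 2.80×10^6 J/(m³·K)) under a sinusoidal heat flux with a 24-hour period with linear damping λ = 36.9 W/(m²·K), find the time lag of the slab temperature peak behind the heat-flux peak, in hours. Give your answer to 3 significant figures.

5.15 hours

Areal heat capacity C = ρc_p × D = 2.80×10^6 × 0.797 = 2.23×10^6 J/(m^2 K).
ω = 2π / 86400 s = 7.27×10^-5 s⁻¹.
Phase lag φ = arctan(Cω/λ) = arctan(162/36.9) = 1.35 rad.
Time lag = φ / ω = 1.35 / 7.27×10^-5 = 18500 s = 5.15 hours.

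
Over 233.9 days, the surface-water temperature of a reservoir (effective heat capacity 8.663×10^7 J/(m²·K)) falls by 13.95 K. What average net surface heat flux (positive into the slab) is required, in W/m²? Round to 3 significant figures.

Areal heat capacity C = 8.663×10^7 J/(m²·K) (given).
Required heat per unit area: Q = C ΔT = 8.66×10^7 × -13.95 = -1.21×10^9 J/m².
Flux F = Q / Δt = -1.21×10^9 / 2.02×10^7 s = -59.8 W/m².

-59.8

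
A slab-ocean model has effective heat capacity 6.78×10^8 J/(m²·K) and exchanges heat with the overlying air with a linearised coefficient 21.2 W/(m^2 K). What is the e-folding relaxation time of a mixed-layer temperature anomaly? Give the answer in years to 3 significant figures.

1.01 years

Areal heat capacity C = 6.78×10^8 J/(m²·K) (given).
Relaxation time τ = C / λ = 6.78×10^8 / 21.2 = 3.20×10^7 s.
In years: 3.20×10^7 s / (3.156×10^7 s/year) = 1.01 years.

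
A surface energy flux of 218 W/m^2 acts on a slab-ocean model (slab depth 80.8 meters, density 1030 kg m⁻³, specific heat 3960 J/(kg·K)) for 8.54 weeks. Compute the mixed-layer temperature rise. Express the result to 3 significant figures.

3.42 K

Areal heat capacity C = ρ c_p D = 1030 × 3960 × 80.8 = 3.30×10^8 J m⁻² K⁻¹.
Net heat input Q = F Δt = 218 × (8.54 weeks × 6.048×10^5 s/week) = 1.13×10^9 J/m².
ΔT = Q / C = 1.13×10^9 / 3.30×10^8 = 3.42 K.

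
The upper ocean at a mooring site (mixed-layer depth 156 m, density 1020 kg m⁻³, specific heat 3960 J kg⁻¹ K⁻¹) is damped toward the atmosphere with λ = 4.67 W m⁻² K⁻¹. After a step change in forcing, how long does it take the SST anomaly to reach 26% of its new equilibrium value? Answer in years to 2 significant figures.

Areal heat capacity C = ρ c_p D = 1020 × 3960 × 156 = 6.30×10^8 J/(m^2 K).
τ = C / λ = 6.30×10^8 / 4.67 = 1.35×10^8 s.
Fraction reached: 1 − e^(−t/τ) = 0.26 ⇒ t = −τ ln(1 − 0.26) = τ × 0.301.
t = 4.06×10^7 s = 1.29 years.

1.3 years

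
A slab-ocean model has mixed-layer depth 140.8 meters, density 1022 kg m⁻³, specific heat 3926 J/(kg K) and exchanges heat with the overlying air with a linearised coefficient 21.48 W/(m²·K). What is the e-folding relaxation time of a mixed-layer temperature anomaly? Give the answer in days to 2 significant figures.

300 days

Areal heat capacity C = ρ c_p D = 1022 × 3926 × 140.8 = 5.65×10^8 J/(m²·K).
Relaxation time τ = C / λ = 5.65×10^8 / 21.48 = 2.63×10^7 s.
In days: 2.63×10^7 s / (86400 s/day) = 304 days.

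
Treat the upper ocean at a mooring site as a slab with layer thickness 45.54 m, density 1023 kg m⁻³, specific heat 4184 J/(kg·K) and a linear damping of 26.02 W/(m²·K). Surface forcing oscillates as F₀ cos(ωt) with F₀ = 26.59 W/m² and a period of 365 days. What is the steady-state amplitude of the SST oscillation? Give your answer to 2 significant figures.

0.57 K

Areal heat capacity C = ρ c_p D = 1023 × 4184 × 45.54 = 1.95×10^8 J m⁻² K⁻¹.
Angular frequency ω = 2π / T = 2π / 3.15×10^7 s = 1.99×10^-7 s⁻¹.
√((Cω)² + λ²) = √((38.8)² + 26.02²) = 46.7 W/(m²·K).
Amplitude A = F₀ / √((Cω)²+λ²) = 26.59 / 46.7 = 0.569 K.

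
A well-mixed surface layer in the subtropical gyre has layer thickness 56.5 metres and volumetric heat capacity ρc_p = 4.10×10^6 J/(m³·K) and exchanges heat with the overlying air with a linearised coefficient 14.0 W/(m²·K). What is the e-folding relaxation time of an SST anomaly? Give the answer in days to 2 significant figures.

190 days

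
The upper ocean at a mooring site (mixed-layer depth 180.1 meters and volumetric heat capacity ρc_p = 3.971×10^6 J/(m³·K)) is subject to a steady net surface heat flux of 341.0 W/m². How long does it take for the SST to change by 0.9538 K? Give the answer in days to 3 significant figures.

23.2 days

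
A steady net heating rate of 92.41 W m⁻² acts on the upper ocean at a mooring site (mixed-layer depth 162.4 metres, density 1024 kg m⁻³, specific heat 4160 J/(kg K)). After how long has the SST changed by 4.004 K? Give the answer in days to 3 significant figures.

347 days

Areal heat capacity C = ρ c_p D = 1024 × 4160 × 162.4 = 6.92×10^8 J/(m^2 K).
Time required: Δt = C ΔT / F = 6.92×10^8 × 4.004 / 92.41 = 3.00×10^7 s.
In days: 3.00×10^7 s / (86400 s/day) = 347 days.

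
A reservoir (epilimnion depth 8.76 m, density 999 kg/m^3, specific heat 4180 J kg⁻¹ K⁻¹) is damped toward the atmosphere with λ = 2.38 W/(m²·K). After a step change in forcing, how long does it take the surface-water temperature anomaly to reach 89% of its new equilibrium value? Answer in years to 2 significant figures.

1.1 years

Areal heat capacity C = ρ c_p D = 999 × 4180 × 8.76 = 3.66×10^7 J m⁻² K⁻¹.
τ = C / λ = 3.66×10^7 / 2.38 = 1.54×10^7 s.
Fraction reached: 1 − e^(−t/τ) = 0.89 ⇒ t = −τ ln(1 − 0.89) = τ × 2.21.
t = 3.39×10^7 s = 1.08 years.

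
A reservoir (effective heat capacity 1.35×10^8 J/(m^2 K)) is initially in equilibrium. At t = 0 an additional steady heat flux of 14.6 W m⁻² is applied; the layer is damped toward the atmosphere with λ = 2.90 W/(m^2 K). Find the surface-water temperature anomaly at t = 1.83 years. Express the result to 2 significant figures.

3.6 K

Areal heat capacity C = 1.35×10^8 J/(m^2 K) (given).
τ = C / λ = 1.35×10^8 / 2.90 = 4.66×10^7 s.
Equilibrium anomaly ΔT_eq = F / λ = 14.6 / 2.90 = 5.03 K.
t = 1.83 years = 5.78×10^7 s, so t/τ = 1.24.
ΔT(t) = ΔT_eq (1 − e^(−t/τ)) = 5.03 × (1 − e^−1.24) = 3.58 K.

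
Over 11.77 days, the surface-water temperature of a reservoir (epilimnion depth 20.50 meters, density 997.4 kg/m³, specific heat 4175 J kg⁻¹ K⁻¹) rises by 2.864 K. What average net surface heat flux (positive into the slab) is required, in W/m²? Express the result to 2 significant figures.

Areal heat capacity C = ρ c_p D = 997.4 × 4175 × 20.50 = 8.54×10^7 J/(m^2 K).
Required heat per unit area: Q = C ΔT = 8.54×10^7 × 2.864 = 2.44×10^8 J/m².
Flux F = Q / Δt = 2.44×10^8 / 1.02×10^6 s = 240 W/m².

240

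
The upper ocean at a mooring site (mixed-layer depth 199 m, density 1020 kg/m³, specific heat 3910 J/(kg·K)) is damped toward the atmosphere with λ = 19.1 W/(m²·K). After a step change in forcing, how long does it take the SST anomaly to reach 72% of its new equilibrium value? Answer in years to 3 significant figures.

1.68 years

Areal heat capacity C = ρ c_p D = 1020 × 3910 × 199 = 7.94×10^8 J/(m^2 K).
τ = C / λ = 7.94×10^8 / 19.1 = 4.16×10^7 s.
Fraction reached: 1 − e^(−t/τ) = 0.72 ⇒ t = −τ ln(1 − 0.72) = τ × 1.27.
t = 5.29×10^7 s = 1.68 years.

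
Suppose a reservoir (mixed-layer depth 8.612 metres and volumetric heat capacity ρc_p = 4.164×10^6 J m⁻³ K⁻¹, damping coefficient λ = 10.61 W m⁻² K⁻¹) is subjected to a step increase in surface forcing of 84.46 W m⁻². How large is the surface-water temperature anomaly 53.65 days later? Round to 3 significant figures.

5.94 K

Areal heat capacity C = ρc_p × D = 4.164×10^6 × 8.612 = 3.59×10^7 J/(m²·K).
τ = C / λ = 3.59×10^7 / 10.61 = 3.38×10^6 s.
Equilibrium anomaly ΔT_eq = F / λ = 84.46 / 10.61 = 7.96 K.
t = 53.65 days = 4.64×10^6 s, so t/τ = 1.37.
ΔT(t) = ΔT_eq (1 − e^(−t/τ)) = 7.96 × (1 − e^−1.37) = 5.94 K.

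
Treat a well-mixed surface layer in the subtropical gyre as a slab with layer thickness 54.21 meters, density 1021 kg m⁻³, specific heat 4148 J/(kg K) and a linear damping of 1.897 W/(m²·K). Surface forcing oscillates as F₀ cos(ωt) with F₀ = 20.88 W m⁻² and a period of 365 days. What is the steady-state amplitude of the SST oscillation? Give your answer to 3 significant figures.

0.456 K

Areal heat capacity C = ρ c_p D = 1021 × 4148 × 54.21 = 2.30×10^8 J/(m²·K).
Angular frequency ω = 2π / T = 2π / 3.15×10^7 s = 1.99×10^-7 s⁻¹.
√((Cω)² + λ²) = √((45.7)² + 1.897²) = 45.8 W/(m²·K).
Amplitude A = F₀ / √((Cω)²+λ²) = 20.88 / 45.8 = 0.456 K.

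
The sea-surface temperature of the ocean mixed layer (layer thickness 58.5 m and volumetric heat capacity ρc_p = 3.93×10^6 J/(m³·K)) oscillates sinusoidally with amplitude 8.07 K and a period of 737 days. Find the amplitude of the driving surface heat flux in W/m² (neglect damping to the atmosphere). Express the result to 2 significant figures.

180

Areal heat capacity C = ρc_p × D = 3.93×10^6 × 58.5 = 2.30×10^8 J/(m²·K).
ω = 2π / 6.37×10^7 s = 9.87×10^-8 s⁻¹.
Cω = 2.30×10^8 × 9.87×10^-8 = 22.7 W/(m²·K).
F₀ = A × Cω = 8.07 × 22.7 = 183 W/m².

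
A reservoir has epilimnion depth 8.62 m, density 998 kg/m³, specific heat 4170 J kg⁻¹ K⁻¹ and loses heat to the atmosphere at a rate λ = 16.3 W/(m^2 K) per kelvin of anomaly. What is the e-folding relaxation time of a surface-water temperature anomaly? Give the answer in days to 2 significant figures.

Areal heat capacity C = ρ c_p D = 998 × 4170 × 8.62 = 3.59×10^7 J/(m²·K).
Relaxation time τ = C / λ = 3.59×10^7 / 16.3 = 2.20×10^6 s.
In days: 2.20×10^6 s / (86400 s/day) = 25.5 days.

25 days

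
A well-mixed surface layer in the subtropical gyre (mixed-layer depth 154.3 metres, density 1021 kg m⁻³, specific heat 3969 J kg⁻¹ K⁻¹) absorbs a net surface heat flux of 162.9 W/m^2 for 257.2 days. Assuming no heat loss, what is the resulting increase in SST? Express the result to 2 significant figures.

5.8 K

Areal heat capacity C = ρ c_p D = 1021 × 3969 × 154.3 = 6.25×10^8 J/(m²·K).
Net heat input Q = F Δt = 162.9 × (257.2 days × 86400 s/day) = 3.62×10^9 J/m².
ΔT = Q / C = 3.62×10^9 / 6.25×10^8 = 5.79 K.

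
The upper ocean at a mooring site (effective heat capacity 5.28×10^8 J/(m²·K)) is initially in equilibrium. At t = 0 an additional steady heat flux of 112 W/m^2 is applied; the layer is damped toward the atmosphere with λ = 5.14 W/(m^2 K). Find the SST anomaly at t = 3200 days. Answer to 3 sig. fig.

20.3 K

Areal heat capacity C = 5.28×10^8 J/(m²·K) (given).
τ = C / λ = 5.28×10^8 / 5.14 = 1.03×10^8 s.
Equilibrium anomaly ΔT_eq = F / λ = 112 / 5.14 = 21.8 K.
t = 3200 days = 2.76×10^8 s, so t/τ = 2.69.
ΔT(t) = ΔT_eq (1 − e^(−t/τ)) = 21.8 × (1 − e^−2.69) = 20.3 K.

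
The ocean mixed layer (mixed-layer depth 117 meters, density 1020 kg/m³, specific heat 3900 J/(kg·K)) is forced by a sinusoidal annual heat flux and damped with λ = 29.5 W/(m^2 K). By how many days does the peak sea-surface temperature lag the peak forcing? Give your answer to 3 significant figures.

Areal heat capacity C = ρ c_p D = 1020 × 3900 × 117 = 4.65×10^8 J/(m^2 K).
ω = 2π / 3.15×10^7 s = 1.99×10^-7 s⁻¹.
Phase lag φ = arctan(Cω/λ) = arctan(92.7/29.5) = 1.26 rad.
Time lag = φ / ω = 1.26 / 1.99×10^-7 = 6.34×10^6 s = 73.4 days.

73.4 days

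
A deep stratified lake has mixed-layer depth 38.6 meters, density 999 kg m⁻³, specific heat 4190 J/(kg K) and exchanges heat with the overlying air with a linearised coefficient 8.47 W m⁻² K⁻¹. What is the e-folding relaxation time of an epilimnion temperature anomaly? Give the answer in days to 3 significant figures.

221 days

Areal heat capacity C = ρ c_p D = 999 × 4190 × 38.6 = 1.62×10^8 J/(m^2 K).
Relaxation time τ = C / λ = 1.62×10^8 / 8.47 = 1.91×10^7 s.
In days: 1.91×10^7 s / (86400 s/day) = 221 days.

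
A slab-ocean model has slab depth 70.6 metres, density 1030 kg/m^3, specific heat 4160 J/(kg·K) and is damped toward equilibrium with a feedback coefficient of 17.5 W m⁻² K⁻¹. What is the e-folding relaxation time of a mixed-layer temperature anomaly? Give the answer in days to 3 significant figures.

Areal heat capacity C = ρ c_p D = 1030 × 4160 × 70.6 = 3.03×10^8 J/(m²·K).
Relaxation time τ = C / λ = 3.03×10^8 / 17.5 = 1.73×10^7 s.
In days: 1.73×10^7 s / (86400 s/day) = 200 days.

200 days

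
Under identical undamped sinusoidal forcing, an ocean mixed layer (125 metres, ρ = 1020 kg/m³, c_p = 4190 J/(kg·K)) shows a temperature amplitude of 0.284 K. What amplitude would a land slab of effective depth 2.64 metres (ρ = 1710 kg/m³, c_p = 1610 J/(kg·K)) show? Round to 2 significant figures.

21 K

C_ocean = 5.34×10^8 J/(m²·K); C_land = 7.27×10^6 J/(m²·K).
A ∝ 1/C ⇒ A_land = A_ocean × C_ocean/C_land = 0.284 × 73.5 = 20.9 K.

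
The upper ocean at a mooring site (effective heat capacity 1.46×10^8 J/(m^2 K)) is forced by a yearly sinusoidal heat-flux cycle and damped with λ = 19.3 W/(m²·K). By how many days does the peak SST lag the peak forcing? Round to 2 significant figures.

Areal heat capacity C = 1.46×10^8 J/(m^2 K) (given).
ω = 2π / 3.15×10^7 s = 1.99×10^-7 s⁻¹.
Phase lag φ = arctan(Cω/λ) = arctan(29.1/19.3) = 0.985 rad.
Time lag = φ / ω = 0.985 / 1.99×10^-7 = 4.94×10^6 s = 57.2 days.

57 days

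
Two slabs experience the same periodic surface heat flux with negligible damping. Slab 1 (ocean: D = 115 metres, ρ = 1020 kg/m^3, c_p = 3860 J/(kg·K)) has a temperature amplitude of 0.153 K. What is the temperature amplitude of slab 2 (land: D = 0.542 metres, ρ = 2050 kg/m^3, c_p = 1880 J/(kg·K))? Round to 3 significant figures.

C_ocean = 4.53×10^8 J/(m²·K); C_land = 2.09×10^6 J/(m²·K).
A ∝ 1/C ⇒ A_land = A_ocean × C_ocean/C_land = 0.153 × 217 = 33.2 K.

33.2 K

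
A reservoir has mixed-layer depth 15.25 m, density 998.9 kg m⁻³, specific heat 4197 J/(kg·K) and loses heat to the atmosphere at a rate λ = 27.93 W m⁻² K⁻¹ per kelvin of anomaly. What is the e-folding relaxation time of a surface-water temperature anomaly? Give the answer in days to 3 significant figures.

Areal heat capacity C = ρ c_p D = 998.9 × 4197 × 15.25 = 6.39×10^7 J/(m^2 K).
Relaxation time τ = C / λ = 6.39×10^7 / 27.93 = 2.29×10^6 s.
In days: 2.29×10^6 s / (86400 s/day) = 26.5 days.

26.5 days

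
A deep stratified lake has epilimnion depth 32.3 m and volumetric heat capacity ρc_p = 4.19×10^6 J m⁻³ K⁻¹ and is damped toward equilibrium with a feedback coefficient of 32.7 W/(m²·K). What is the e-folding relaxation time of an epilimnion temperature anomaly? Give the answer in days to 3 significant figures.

Areal heat capacity C = ρc_p × D = 4.19×10^6 × 32.3 = 1.35×10^8 J/(m^2 K).
Relaxation time τ = C / λ = 1.35×10^8 / 32.7 = 4.14×10^6 s.
In days: 4.14×10^6 s / (86400 s/day) = 47.9 days.

47.9 days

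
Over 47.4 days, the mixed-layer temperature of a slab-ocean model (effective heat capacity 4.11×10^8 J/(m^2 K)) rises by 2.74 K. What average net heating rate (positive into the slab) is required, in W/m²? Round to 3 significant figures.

275

Areal heat capacity C = 4.11×10^8 J/(m^2 K) (given).
Required heat per unit area: Q = C ΔT = 4.11×10^8 × 2.74 = 1.13×10^9 J/m².
Flux F = Q / Δt = 1.13×10^9 / 4.10×10^6 s = 275 W/m².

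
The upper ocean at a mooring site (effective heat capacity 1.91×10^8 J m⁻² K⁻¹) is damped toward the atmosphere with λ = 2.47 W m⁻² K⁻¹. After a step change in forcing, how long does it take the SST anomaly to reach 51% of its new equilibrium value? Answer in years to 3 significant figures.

Areal heat capacity C = 1.91×10^8 J m⁻² K⁻¹ (given).
τ = C / λ = 1.91×10^8 / 2.47 = 7.73×10^7 s.
Fraction reached: 1 − e^(−t/τ) = 0.51 ⇒ t = −τ ln(1 − 0.51) = τ × 0.713.
t = 5.52×10^7 s = 1.75 years.

1.75 years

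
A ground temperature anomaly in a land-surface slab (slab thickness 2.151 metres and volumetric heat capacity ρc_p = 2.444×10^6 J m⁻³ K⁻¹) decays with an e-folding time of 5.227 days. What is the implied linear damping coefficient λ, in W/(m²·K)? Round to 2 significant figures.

12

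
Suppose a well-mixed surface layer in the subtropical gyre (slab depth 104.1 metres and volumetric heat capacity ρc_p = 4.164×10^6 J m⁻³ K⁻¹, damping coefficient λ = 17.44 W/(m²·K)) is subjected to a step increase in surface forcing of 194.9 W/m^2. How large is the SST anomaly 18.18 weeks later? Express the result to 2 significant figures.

Areal heat capacity C = ρc_p × D = 4.164×10^6 × 104.1 = 4.33×10^8 J m⁻² K⁻¹.
τ = C / λ = 4.33×10^8 / 17.44 = 2.49×10^7 s.
Equilibrium anomaly ΔT_eq = F / λ = 194.9 / 17.44 = 11.2 K.
t = 18.18 weeks = 1.10×10^7 s, so t/τ = 0.442.
ΔT(t) = ΔT_eq (1 − e^(−t/τ)) = 11.2 × (1 − e^−0.442) = 4.00 K.

4.0 K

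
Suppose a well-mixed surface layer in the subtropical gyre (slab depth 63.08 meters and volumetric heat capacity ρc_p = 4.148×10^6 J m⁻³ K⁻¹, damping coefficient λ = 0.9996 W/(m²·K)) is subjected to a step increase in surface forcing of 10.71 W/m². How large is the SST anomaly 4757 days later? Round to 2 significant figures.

Areal heat capacity C = ρc_p × D = 4.148×10^6 × 63.08 = 2.62×10^8 J/(m^2 K).
τ = C / λ = 2.62×10^8 / 0.9996 = 2.62×10^8 s.
Equilibrium anomaly ΔT_eq = F / λ = 10.71 / 0.9996 = 10.7 K.
t = 4757 days = 4.11×10^8 s, so t/τ = 1.57.
ΔT(t) = ΔT_eq (1 − e^(−t/τ)) = 10.7 × (1 − e^−1.57) = 8.49 K.

8.5 K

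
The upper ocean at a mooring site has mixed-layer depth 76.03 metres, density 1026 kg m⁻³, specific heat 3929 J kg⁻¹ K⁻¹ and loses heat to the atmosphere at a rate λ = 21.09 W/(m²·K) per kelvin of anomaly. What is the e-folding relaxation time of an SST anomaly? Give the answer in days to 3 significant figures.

168 days

Areal heat capacity C = ρ c_p D = 1026 × 3929 × 76.03 = 3.06×10^8 J/(m^2 K).
Relaxation time τ = C / λ = 3.06×10^8 / 21.09 = 1.45×10^7 s.
In days: 1.45×10^7 s / (86400 s/day) = 168 days.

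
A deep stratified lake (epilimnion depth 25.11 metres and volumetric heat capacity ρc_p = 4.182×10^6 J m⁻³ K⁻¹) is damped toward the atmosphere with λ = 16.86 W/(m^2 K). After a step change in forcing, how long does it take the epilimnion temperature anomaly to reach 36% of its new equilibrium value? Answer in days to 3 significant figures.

Areal heat capacity C = ρc_p × D = 4.182×10^6 × 25.11 = 1.05×10^8 J/(m²·K).
τ = C / λ = 1.05×10^8 / 16.86 = 6.23×10^6 s.
Fraction reached: 1 − e^(−t/τ) = 0.36 ⇒ t = −τ ln(1 − 0.36) = τ × 0.446.
t = 2.78×10^6 s = 32.2 days.

32.2 days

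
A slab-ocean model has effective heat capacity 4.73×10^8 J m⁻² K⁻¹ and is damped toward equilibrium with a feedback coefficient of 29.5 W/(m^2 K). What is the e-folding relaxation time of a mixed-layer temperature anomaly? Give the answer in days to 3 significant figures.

186 days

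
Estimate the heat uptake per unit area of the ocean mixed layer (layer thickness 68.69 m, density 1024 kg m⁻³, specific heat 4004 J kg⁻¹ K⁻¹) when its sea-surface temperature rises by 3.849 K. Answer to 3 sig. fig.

Areal heat capacity C = ρ c_p D = 1024 × 4004 × 68.69 = 2.82×10^8 J/(m^2 K).
ΔQ = C ΔT = 2.82×10^8 × 3.849 = 1.08×10^9 J/m².

1.08×10^9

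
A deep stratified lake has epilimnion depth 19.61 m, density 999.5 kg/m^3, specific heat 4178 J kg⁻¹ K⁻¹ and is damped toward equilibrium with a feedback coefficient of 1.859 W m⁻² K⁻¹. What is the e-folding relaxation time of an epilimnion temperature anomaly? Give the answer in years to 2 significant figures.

1.4 years

Areal heat capacity C = ρ c_p D = 999.5 × 4178 × 19.61 = 8.19×10^7 J/(m^2 K).
Relaxation time τ = C / λ = 8.19×10^7 / 1.859 = 4.41×10^7 s.
In years: 4.41×10^7 s / (3.156×10^7 s/year) = 1.40 years.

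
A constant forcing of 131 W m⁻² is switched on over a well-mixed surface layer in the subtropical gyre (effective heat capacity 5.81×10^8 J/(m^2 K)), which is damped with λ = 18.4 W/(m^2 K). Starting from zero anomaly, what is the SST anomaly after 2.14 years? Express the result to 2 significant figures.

6.3 K

Areal heat capacity C = 5.81×10^8 J/(m^2 K) (given).
τ = C / λ = 5.81×10^8 / 18.4 = 3.16×10^7 s.
Equilibrium anomaly ΔT_eq = F / λ = 131 / 18.4 = 7.12 K.
t = 2.14 years = 6.75×10^7 s, so t/τ = 2.14.
ΔT(t) = ΔT_eq (1 − e^(−t/τ)) = 7.12 × (1 − e^−2.14) = 6.28 K.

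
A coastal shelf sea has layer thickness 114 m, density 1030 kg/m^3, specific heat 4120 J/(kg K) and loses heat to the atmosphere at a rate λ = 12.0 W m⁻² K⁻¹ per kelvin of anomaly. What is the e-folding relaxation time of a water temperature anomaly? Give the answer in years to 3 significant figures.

1.28 years

Areal heat capacity C = ρ c_p D = 1030 × 4120 × 114 = 4.84×10^8 J/(m^2 K).
Relaxation time τ = C / λ = 4.84×10^8 / 12.0 = 4.03×10^7 s.
In years: 4.03×10^7 s / (3.156×10^7 s/year) = 1.28 years.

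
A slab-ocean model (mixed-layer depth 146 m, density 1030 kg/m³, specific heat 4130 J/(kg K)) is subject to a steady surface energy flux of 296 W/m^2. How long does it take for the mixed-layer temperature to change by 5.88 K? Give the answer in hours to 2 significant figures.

Areal heat capacity C = ρ c_p D = 1030 × 4130 × 146 = 6.21×10^8 J m⁻² K⁻¹.
Time required: Δt = C ΔT / F = 6.21×10^8 × 5.88 / 296 = 1.23×10^7 s.
In hours: 1.23×10^7 s / (3600 s/hour) = 3430 hours.

3400 hours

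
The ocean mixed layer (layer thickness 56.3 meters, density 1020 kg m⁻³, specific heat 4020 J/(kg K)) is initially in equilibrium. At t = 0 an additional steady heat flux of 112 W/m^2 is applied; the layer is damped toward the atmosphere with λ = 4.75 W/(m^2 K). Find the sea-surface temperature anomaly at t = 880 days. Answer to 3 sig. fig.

Areal heat capacity C = ρ c_p D = 1020 × 4020 × 56.3 = 2.31×10^8 J/(m²·K).
τ = C / λ = 2.31×10^8 / 4.75 = 4.86×10^7 s.
Equilibrium anomaly ΔT_eq = F / λ = 112 / 4.75 = 23.6 K.
t = 880 days = 7.60×10^7 s, so t/τ = 1.56.
ΔT(t) = ΔT_eq (1 − e^(−t/τ)) = 23.6 × (1 − e^−1.56) = 18.6 K.

18.6 K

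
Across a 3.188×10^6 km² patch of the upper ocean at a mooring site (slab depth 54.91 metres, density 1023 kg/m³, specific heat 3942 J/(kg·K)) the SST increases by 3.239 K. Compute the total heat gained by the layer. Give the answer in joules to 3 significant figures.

2.29×10^21 J

Areal heat capacity C = ρ c_p D = 1023 × 3942 × 54.91 = 2.21×10^8 J/(m^2 K).
Heat per unit area: q = C ΔT = 2.21×10^8 × 3.239 = 7.17×10^8 J/m².
Total heat: Q = q × A = 7.17×10^8 × (3.188×10^6 × 10⁶ m²) = 2.29×10^21 J.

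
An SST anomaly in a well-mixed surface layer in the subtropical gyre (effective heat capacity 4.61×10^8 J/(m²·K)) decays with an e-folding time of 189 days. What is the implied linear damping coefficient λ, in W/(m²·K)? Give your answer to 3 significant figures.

28.2

Areal heat capacity C = 4.61×10^8 J/(m²·K) (given).
τ = 189 days = 1.63×10^7 s.
λ = C / τ = 4.61×10^8 / 1.63×10^7 = 28.2 W/(m²·K).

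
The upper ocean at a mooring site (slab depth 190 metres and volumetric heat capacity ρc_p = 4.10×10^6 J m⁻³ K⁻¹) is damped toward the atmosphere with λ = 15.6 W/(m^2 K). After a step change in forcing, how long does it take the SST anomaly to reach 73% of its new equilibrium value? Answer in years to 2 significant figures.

2.1 years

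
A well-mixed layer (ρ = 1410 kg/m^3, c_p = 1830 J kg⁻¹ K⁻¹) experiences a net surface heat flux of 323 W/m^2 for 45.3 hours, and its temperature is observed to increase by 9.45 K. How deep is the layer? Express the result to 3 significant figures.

2.16 m

Heat input Q = F Δt = 323 × 1.63×10^5 s = 5.27×10^7 J/m².
Required areal heat capacity C = Q / ΔT = 5.57×10^6 J/(m²·K).
Depth D = C / (ρ c_p) = 5.57×10^6 / (1410 × 1830) = 2.16 m.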